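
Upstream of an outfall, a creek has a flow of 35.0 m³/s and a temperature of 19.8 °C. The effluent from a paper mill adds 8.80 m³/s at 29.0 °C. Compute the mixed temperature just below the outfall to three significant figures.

Flow-weighted mixing: C = (Q_r C_r + Q_w C_w)/(Q_r + Q_w)
= (35.0×19.8 + 8.80×29.0)/(35.0 + 8.80) = 948.2/43.80 = 21.65 °C.

21.6 °C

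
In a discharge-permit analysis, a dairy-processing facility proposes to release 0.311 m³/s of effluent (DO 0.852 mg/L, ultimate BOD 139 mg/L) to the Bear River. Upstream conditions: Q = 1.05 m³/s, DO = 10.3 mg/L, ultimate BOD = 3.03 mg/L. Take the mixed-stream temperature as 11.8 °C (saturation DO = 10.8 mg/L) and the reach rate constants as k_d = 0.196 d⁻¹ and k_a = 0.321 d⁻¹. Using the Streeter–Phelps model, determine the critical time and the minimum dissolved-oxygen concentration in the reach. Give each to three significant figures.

t_c ≈ 3.54 d; minimum DO ≈ 0.394 mg/L

Mixed DO = (1.05×10.3 + 0.311×0.852)/(1.05+0.311) = 11.08/1.361 = 8.141 mg/L.
Mixed L₀ = (1.05×3.03 + 0.311×139)/(1.361) = 46.41/1.361 = 34.10 mg/L.
Initial deficit D₀ = C_s − DO₀ = 10.8 − 8.141 = 2.659 mg/L.
t_c = (1/0.1250) ln[(0.321/0.196)(1 − 2.659×0.1250/(0.196×34.10))] = 8.000 × ln(1.556) = 3.539 d.
D_c = (0.196/0.321) × 34.10 × e^(−0.196×3.539) = 0.6106 × 34.10 × 0.4998 = 10.41 mg/L.
Minimum DO = 10.8 − 10.41 = 0.3936 mg/L.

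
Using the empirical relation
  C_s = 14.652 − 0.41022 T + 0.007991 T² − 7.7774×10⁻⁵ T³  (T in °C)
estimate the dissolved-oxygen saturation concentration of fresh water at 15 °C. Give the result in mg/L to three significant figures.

C_s ≈ 10.0 mg/L

C_s = 14.652 − 0.41022×15 + 0.007991×15² − 7.7774×10⁻⁵×15³ = 10.03 mg/L.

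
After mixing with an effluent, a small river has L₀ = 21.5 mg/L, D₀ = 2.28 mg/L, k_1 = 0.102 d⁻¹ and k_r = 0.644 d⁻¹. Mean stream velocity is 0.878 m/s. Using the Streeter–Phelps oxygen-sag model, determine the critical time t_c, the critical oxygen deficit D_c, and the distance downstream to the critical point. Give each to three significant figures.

t_c ≈ 1.87 d; D_c ≈ 2.81 mg/L; x_c ≈ 142 km

t_c = [1/(k_r−k_1)] ln[(k_r/k_1)(1 − D₀(k_r−k_1)/(k_1 L₀))]
= [1/(0.644−0.102)] ln[(0.644/0.102)(1 − 2.28×0.5420/(0.102×21.5))]
= (1/0.5420) ln[6.314 × 0.4365] = 1.845 × ln(2.756) = 1.845 × 1.014 = 1.870 d.
D_c = (k_1/k_r) L₀ e^(−k_1 t_c) = (0.102/0.644) × 21.5 × e^(−0.102×1.870) = 0.1584 × 21.5 × 0.8263 = 2.814 mg/L.
x_c = v t_c = 0.878 m/s × 1.870 d × 86400 s/d = 141900 m ≈ 142 km.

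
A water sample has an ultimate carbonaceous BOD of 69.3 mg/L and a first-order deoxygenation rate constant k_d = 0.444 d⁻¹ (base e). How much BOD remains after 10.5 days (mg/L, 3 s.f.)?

L ≈ 0.655 mg/L

L_t = L₀ e^(−k_d t) = 69.3 × e^(−0.444×10.5) = 69.3 × 0.009448 = 0.6547 mg/L.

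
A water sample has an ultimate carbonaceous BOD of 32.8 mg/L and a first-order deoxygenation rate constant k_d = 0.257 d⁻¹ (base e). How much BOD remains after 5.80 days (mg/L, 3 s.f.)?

L ≈ 7.39 mg/L

L_t = L₀ e^(−k_d t) = 32.8 × e^(−0.257×5.80) = 32.8 × 0.2252 = 7.388 mg/L.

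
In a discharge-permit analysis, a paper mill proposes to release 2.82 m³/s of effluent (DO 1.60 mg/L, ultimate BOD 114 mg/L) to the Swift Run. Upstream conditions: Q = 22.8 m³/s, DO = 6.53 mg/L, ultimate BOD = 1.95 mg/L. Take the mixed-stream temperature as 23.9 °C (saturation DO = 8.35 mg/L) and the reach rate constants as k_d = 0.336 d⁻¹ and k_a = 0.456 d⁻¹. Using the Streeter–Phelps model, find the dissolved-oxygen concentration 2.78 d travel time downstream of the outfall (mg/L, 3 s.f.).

Mixed DO = (22.8×6.53 + 2.82×1.60)/(22.8+2.82) = 153.4/25.62 = 5.987 mg/L.
Mixed L₀ = (22.8×1.95 + 2.82×114)/(25.62) = 365.9/25.62 = 14.28 mg/L.
Initial deficit D₀ = C_s − DO₀ = 8.35 − 5.987 = 2.363 mg/L.
D(2.78) = [0.336×14.28/(0.456−0.336)](e^(−0.336×2.78) − e^(−0.456×2.78)) + 2.363 e^(−0.456×2.78)
= 39.99 × (0.3929 − 0.2815) + 2.363 × 0.2815 = 5.123 mg/L.
DO = 8.35 − 5.123 = 3.227 mg/L.

DO ≈ 3.23 mg/L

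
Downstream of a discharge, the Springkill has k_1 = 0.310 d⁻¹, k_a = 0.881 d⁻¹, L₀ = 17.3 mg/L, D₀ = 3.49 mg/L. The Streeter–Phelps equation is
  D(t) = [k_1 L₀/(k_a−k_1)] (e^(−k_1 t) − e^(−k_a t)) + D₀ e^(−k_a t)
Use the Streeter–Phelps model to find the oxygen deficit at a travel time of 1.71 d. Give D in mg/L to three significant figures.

k_1 L₀/(k_a−k_1) = 0.310×17.3/(0.881−0.310) = 5.363/0.5710 = 9.392 mg/L.
e^(−k_1 t) = e^(−0.310×1.710) = 0.5885; e^(−k_a t) = e^(−0.881×1.710) = 0.2217.
D = 9.392 × (0.5885 − 0.2217) + 3.49 × 0.2217 = 3.446 + 0.7737 = 4.219 mg/L.

D ≈ 4.22 mg/L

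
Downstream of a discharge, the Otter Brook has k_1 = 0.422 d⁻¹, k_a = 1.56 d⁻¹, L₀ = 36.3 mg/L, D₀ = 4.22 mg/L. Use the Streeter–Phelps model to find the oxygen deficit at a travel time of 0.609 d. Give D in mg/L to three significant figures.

k_1 L₀/(k_a−k_1) = 0.422×36.3/(1.56−0.422) = 15.32/1.138 = 13.46 mg/L.
e^(−k_1 t) = e^(−0.422×0.6090) = 0.7734; e^(−k_a t) = e^(−1.56×0.6090) = 0.3867.
D = 13.46 × (0.7734 − 0.3867) + 4.22 × 0.3867 = 5.205 + 1.632 = 6.837 mg/L.

D ≈ 6.84 mg/L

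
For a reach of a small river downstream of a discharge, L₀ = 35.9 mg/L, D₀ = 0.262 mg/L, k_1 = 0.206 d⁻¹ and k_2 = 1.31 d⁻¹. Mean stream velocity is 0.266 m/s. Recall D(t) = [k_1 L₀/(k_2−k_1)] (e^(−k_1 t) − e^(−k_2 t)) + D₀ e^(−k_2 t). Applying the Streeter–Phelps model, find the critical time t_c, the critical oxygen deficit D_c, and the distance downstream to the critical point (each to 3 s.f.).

At the critical point dD/dt = 0, so k_1 L₀ e^(−k_1 t) = k_2 D. Substituting D(t) from the Streeter–Phelps equation and solving for t gives
t_c = ln[(k_2/k_1)(1 − D₀(k_2−k_1)/(k_1 L₀))] / (k_2−k_1).
Here k_2−k_1 = 1.104 d⁻¹ and 1 − D₀(k_2−k_1)/(k_1 L₀) = 1 − 0.262×1.104/(0.206×35.9) = 0.9609, so
t_c = ln(6.359 × 0.9609) / 1.104 = 1.810 / 1.104 = 1.640 d.
D_c = (k_1/k_2) L₀ e^(−k_1 t_c) = (0.206/1.31) × 35.9 × e^(−0.206×1.640) = 0.1573 × 35.9 × 0.7134 = 4.027 mg/L.
x_c = v t_c = 0.266 m/s × 1.640 d × 86400 s/d = 37680 m ≈ 37.7 km.

t_c ≈ 1.64 d; D_c ≈ 4.03 mg/L; x_c ≈ 37.7 km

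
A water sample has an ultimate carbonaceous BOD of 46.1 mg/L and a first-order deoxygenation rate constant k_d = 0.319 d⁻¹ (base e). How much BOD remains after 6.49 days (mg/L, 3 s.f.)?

L ≈ 5.82 mg/L

L_t = L₀ e^(−k_d t) = 46.1 × e^(−0.319×6.49) = 46.1 × 0.1261 = 5.815 mg/L.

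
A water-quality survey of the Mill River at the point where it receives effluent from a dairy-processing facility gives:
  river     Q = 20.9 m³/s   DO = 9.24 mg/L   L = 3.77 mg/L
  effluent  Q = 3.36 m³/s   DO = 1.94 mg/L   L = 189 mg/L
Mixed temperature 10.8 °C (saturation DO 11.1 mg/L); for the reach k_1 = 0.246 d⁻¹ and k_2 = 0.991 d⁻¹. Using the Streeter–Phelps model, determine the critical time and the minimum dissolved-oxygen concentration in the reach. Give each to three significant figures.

t_c ≈ 1.40 d; minimum DO ≈ 5.92 mg/L

Mixed DO = (20.9×9.24 + 3.36×1.94)/(20.9+3.36) = 199.6/24.26 = 8.229 mg/L.
Mixed L₀ = (20.9×3.77 + 3.36×189)/(24.26) = 713.8/24.26 = 29.42 mg/L.
Initial deficit D₀ = C_s − DO₀ = 11.1 − 8.229 = 2.871 mg/L.
t_c = (1/0.7450) ln[(0.991/0.246)(1 − 2.871×0.7450/(0.246×29.42))] = 1.342 × ln(2.838) = 1.400 d.
D_c = (0.246/0.991) × 29.42 × e^(−0.246×1.400) = 0.2482 × 29.42 × 0.7086 = 5.176 mg/L.
Minimum DO = 11.1 − 5.176 = 5.924 mg/L.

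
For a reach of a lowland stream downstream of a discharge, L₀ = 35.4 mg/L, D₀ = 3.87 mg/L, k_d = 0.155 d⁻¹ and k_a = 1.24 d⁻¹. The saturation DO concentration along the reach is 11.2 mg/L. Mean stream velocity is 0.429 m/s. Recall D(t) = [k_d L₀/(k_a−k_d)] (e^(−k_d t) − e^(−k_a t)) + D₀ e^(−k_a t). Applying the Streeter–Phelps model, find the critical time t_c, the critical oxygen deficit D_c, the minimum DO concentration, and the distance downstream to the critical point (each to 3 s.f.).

t_c ≈ 0.581 d; D_c ≈ 4.04 mg/L; min DO ≈ 7.16 mg/L; x_c ≈ 21.5 km

With k_a/k_d = 8.000 and 1 − D₀(k_a−k_d)/(k_d L₀) = 0.2347,
t_c = ln(8.000 × 0.2347) / (1.24 − 0.155) = ln(1.878) / 1.085 = 0.6302/1.085 = 0.5808 d.
D_c = (k_d/k_a) L₀ e^(−k_d t_c) = (0.155/1.24) × 35.4 × e^(−0.155×0.5808) = 0.1250 × 35.4 × 0.9139 = 4.044 mg/L.
Minimum DO = C_s − D_c = 11.2 − 4.044 = 7.156 mg/L.
x_c = v t_c = 0.429 m/s × 0.5808 d × 86400 s/d = 21530 m ≈ 21.5 km.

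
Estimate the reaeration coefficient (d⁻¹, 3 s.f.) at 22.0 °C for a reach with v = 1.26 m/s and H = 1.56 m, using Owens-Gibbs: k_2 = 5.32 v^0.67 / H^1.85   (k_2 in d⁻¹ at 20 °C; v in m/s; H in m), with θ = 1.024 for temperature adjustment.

k_2 ≈ 2.86 d⁻¹

k_2(20) = 5.32 × 1.26^0.67 / 1.56^1.85 = 5.32 × 1.167 / 2.277 = 2.728 d⁻¹.
k_2(22.0) = 2.728 × 1.024^(22.0−20) = 2.728 × 1.049 = 2.861 d⁻¹.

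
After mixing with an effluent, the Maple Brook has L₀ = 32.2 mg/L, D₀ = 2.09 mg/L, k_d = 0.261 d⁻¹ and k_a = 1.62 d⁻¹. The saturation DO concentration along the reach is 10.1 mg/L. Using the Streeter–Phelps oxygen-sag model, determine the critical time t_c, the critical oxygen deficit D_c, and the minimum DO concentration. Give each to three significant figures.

With k_a/k_d = 6.207 and 1 − D₀(k_a−k_d)/(k_d L₀) = 0.6620,
t_c = ln(6.207 × 0.6620) / (1.62 − 0.261) = ln(4.109) / 1.359 = 1.413/1.359 = 1.040 d.
D_c = (k_d/k_a) L₀ e^(−k_d t_c) = (0.261/1.62) × 32.2 × e^(−0.261×1.040) = 0.1611 × 32.2 × 0.7623 = 3.955 mg/L.
Minimum DO = C_s − D_c = 10.1 − 3.955 = 6.145 mg/L.

t_c ≈ 1.04 d; D_c ≈ 3.95 mg/L; min DO ≈ 6.15 mg/L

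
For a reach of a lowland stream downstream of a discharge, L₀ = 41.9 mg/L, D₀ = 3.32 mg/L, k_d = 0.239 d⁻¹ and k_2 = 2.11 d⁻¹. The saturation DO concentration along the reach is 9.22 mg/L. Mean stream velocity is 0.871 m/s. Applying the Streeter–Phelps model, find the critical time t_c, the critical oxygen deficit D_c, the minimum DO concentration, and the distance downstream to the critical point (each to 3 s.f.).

t_c ≈ 0.647 d; D_c ≈ 4.07 mg/L; min DO ≈ 5.15 mg/L; x_c ≈ 48.7 km

At the critical point dD/dt = 0, so k_d L₀ e^(−k_d t) = k_2 D. Substituting D(t) from the Streeter–Phelps equation and solving for t gives
t_c = ln[(k_2/k_d)(1 − D₀(k_2−k_d)/(k_d L₀))] / (k_2−k_d).
Here k_2−k_d = 1.871 d⁻¹ and 1 − D₀(k_2−k_d)/(k_d L₀) = 1 − 3.32×1.871/(0.239×41.9) = 0.3797, so
t_c = ln(8.828 × 0.3797) / 1.871 = 1.210 / 1.871 = 0.6465 d.
D_c = (k_d/k_2) L₀ e^(−k_d t_c) = (0.239/2.11) × 41.9 × e^(−0.239×0.6465) = 0.1133 × 41.9 × 0.8568 = 4.067 mg/L.
Minimum DO = C_s − D_c = 9.22 − 4.067 = 5.153 mg/L.
x_c = v t_c = 0.871 m/s × 0.6465 d × 86400 s/d = 48650 m ≈ 48.7 km.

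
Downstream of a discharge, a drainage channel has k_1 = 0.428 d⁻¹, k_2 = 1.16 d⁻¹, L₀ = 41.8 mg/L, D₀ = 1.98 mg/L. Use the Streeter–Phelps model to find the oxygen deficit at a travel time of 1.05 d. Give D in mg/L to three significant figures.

k_1 L₀/(k_2−k_1) = 0.428×41.8/(1.16−0.428) = 17.89/0.7320 = 24.44 mg/L.
e^(−k_1 t) = e^(−0.428×1.050) = 0.6380; e^(−k_2 t) = e^(−1.16×1.050) = 0.2958.
D = 24.44 × (0.6380 − 0.2958) + 1.98 × 0.2958 = 8.363 + 0.5857 = 8.949 mg/L.

D ≈ 8.95 mg/L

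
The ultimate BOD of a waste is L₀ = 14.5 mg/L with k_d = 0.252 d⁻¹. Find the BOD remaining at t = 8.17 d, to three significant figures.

L ≈ 1.85 mg/L

L_t = L₀ e^(−k_d t) = 14.5 × e^(−0.252×8.17) = 14.5 × 0.1276 = 1.850 mg/L.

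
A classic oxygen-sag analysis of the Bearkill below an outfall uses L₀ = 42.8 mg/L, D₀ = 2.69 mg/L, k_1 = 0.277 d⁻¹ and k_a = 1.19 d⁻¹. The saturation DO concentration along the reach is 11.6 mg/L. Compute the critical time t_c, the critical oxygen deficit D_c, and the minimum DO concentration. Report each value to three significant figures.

t_c ≈ 1.34 d; D_c ≈ 6.87 mg/L; min DO ≈ 4.73 mg/L

At the critical point dD/dt = 0, so k_1 L₀ e^(−k_1 t) = k_a D. Substituting D(t) from the Streeter–Phelps equation and solving for t gives
t_c = ln[(k_a/k_1)(1 − D₀(k_a−k_1)/(k_1 L₀))] / (k_a−k_1).
Here k_a−k_1 = 0.9130 d⁻¹ and 1 − D₀(k_a−k_1)/(k_1 L₀) = 1 − 2.69×0.9130/(0.277×42.8) = 0.7928, so
t_c = ln(4.296 × 0.7928) / 0.9130 = 1.226 / 0.9130 = 1.342 d.
D_c = (k_1/k_a) L₀ e^(−k_1 t_c) = (0.277/1.19) × 42.8 × e^(−0.277×1.342) = 0.2328 × 42.8 × 0.6895 = 6.869 mg/L.
Minimum DO = C_s − D_c = 11.6 − 6.869 = 4.731 mg/L.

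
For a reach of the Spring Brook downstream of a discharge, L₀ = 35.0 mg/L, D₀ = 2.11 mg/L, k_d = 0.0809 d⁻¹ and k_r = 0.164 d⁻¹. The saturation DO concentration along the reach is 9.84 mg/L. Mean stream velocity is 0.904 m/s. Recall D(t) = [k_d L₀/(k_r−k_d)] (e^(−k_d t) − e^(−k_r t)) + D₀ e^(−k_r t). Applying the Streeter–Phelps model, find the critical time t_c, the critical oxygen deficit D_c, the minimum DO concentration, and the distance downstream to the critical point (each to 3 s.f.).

At the critical point dD/dt = 0, so k_d L₀ e^(−k_d t) = k_r D. Substituting D(t) from the Streeter–Phelps equation and solving for t gives
t_c = ln[(k_r/k_d)(1 − D₀(k_r−k_d)/(k_d L₀))] / (k_r−k_d).
Here k_r−k_d = 0.08310 d⁻¹ and 1 − D₀(k_r−k_d)/(k_d L₀) = 1 − 2.11×0.08310/(0.0809×35.0) = 0.9381, so
t_c = ln(2.027 × 0.9381) / 0.08310 = 0.6427 / 0.08310 = 7.734 d.
L(t_c) = L₀ e^(−k_d t_c) = 35.0 × 0.5349 = 18.72 mg/L, and at the critical point k_r D_c = k_d L, so D_c = (0.0809/0.164) × 18.72 = 9.235 mg/L.
Minimum DO = C_s − D_c = 9.84 − 9.235 = 0.6052 mg/L.
x_c = v t_c = 0.904 m/s × 7.734 d × 86400 s/d = 604100 m ≈ 604 km.

t_c ≈ 7.73 d; D_c ≈ 9.23 mg/L; min DO ≈ 0.605 mg/L; x_c ≈ 604 km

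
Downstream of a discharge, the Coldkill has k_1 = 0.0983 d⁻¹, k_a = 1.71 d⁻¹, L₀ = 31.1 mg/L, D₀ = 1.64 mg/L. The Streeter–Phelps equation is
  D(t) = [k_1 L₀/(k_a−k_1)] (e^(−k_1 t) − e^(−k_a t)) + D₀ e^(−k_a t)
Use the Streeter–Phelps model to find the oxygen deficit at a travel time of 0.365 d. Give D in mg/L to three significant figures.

k_1 L₀/(k_a−k_1) = 0.0983×31.1/(1.71−0.0983) = 3.057/1.612 = 1.897 mg/L.
e^(−k_1 t) = e^(−0.0983×0.3650) = 0.9648; e^(−k_a t) = e^(−1.71×0.3650) = 0.5357.
D = 1.897 × (0.9648 − 0.5357) + 1.64 × 0.5357 = 0.8138 + 0.8786 = 1.692 mg/L.

D ≈ 1.69 mg/L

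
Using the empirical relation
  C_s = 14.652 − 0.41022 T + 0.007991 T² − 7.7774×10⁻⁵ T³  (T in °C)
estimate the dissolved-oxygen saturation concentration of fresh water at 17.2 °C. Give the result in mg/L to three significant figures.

C_s = 14.652 − 0.41022×17.2 + 0.007991×17.2² − 7.7774×10⁻⁵×17.2³ = 9.565 mg/L.

C_s ≈ 9.56 mg/L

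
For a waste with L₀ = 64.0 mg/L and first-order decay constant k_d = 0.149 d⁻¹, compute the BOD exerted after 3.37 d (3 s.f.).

y_t = L₀(1 − e^(−k_d t)) = 64.0 × (1 − e^(−0.149×3.37))
= 64.0 × (1 − 0.6052) = 64.0 × 0.3948 = 25.26 mg/L.

y ≈ 25.3 mg/L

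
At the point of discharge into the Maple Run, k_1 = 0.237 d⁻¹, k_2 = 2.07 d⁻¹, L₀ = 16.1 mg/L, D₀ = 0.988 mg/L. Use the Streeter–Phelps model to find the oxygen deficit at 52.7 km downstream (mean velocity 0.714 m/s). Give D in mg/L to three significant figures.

D ≈ 1.51 mg/L

Travel time t = x/v = 52.7 km / (0.714 m/s) = 52700 m / 0.714 m/s = 73810 s = 0.8543 d.
k_1 L₀/(k_2−k_1) = 0.237×16.1/(2.07−0.237) = 3.816/1.833 = 2.082 mg/L.
e^(−k_1 t) = e^(−0.237×0.8543) = 0.8167; e^(−k_2 t) = e^(−2.07×0.8543) = 0.1706.
D = 2.082 × (0.8167 − 0.1706) + 0.988 × 0.1706 = 1.345 + 0.1686 = 1.514 mg/L.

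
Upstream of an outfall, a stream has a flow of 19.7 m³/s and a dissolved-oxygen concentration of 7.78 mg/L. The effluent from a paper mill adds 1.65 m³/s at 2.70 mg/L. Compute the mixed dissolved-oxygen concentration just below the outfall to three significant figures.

7.39 mg/L

Flow-weighted mixing: C = (Q_r C_r + Q_w C_w)/(Q_r + Q_w)
= (19.7×7.78 + 1.65×2.70)/(19.7 + 1.65) = 157.7/21.35 = 7.387 mg/L.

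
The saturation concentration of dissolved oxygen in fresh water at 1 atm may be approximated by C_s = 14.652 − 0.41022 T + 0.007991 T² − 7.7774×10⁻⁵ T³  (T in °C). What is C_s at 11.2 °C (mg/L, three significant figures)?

C_s ≈ 11.0 mg/L

C_s = 14.652 − 0.41022×11.2 + 0.007991×11.2² − 7.7774×10⁻⁵×11.2³ = 10.95 mg/L.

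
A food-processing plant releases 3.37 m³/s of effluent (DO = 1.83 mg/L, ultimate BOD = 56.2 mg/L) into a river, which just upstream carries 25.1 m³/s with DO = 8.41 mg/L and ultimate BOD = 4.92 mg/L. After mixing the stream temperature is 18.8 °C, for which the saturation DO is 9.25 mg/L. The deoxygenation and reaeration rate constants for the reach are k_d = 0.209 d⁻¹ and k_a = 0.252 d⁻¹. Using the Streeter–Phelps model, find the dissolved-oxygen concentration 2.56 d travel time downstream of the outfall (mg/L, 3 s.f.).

Mixed DO = (25.1×8.41 + 3.37×1.83)/(25.1+3.37) = 217.3/28.47 = 7.631 mg/L.
Mixed L₀ = (25.1×4.92 + 3.37×56.2)/(28.47) = 312.9/28.47 = 10.99 mg/L.
Initial deficit D₀ = C_s − DO₀ = 9.25 − 7.631 = 1.619 mg/L.
D(2.56) = [0.209×10.99/(0.252−0.209)](e^(−0.209×2.56) − e^(−0.252×2.56)) + 1.619 e^(−0.252×2.56)
= 53.42 × (0.5856 − 0.5246) + 1.619 × 0.5246 = 4.110 mg/L.
DO = 9.25 − 4.110 = 5.140 mg/L.

DO ≈ 5.14 mg/L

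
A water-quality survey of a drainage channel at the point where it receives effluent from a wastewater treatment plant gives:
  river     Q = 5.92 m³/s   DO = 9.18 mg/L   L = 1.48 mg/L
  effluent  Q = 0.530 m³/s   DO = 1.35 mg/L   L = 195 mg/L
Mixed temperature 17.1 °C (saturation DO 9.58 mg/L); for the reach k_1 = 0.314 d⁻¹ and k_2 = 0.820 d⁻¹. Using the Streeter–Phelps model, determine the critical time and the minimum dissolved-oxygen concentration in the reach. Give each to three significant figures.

Mixed DO = (5.92×9.18 + 0.530×1.35)/(5.92+0.530) = 55.06/6.450 = 8.537 mg/L.
Mixed L₀ = (5.92×1.48 + 0.530×195)/(6.450) = 112.1/6.450 = 17.38 mg/L.
Initial deficit D₀ = C_s − DO₀ = 9.58 − 8.537 = 1.043 mg/L.
t_c = (1/0.5060) ln[(0.820/0.314)(1 − 1.043×0.5060/(0.314×17.38))] = 1.976 × ln(2.359) = 1.696 d.
D_c = (0.314/0.820) × 17.38 × e^(−0.314×1.696) = 0.3829 × 17.38 × 0.5871 = 3.908 mg/L.
Minimum DO = 9.58 − 3.908 = 5.672 mg/L.

t_c ≈ 1.70 d; minimum DO ≈ 5.67 mg/L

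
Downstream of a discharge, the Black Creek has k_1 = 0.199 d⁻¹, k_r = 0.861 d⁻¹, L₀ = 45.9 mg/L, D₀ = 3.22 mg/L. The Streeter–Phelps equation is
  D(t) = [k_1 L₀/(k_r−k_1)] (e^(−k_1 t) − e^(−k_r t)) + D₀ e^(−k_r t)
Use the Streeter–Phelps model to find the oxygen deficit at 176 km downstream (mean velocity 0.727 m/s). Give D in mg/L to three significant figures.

D ≈ 6.95 mg/L

Travel time t = x/v = 176 km / (0.727 m/s) = 176000 m / 0.727 m/s = 242100 s = 2.802 d.
k_1 L₀/(k_r−k_1) = 0.199×45.9/(0.861−0.199) = 9.134/0.6620 = 13.80 mg/L.
e^(−k_1 t) = e^(−0.199×2.802) = 0.5726; e^(−k_r t) = e^(−0.861×2.802) = 0.08959.
D = 13.80 × (0.5726 − 0.08959) + 3.22 × 0.08959 = 6.664 + 0.2885 = 6.953 mg/L.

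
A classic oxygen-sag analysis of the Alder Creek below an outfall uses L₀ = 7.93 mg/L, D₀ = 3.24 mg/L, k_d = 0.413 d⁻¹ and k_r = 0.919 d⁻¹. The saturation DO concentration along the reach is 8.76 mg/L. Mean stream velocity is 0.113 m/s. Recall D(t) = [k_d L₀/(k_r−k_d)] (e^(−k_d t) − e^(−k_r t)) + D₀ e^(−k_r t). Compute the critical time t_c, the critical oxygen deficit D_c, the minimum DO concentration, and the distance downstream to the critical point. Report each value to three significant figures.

t_c ≈ 0.209 d; D_c ≈ 3.27 mg/L; min DO ≈ 5.49 mg/L; x_c ≈ 2.04 km

t_c = [1/(k_r−k_d)] ln[(k_r/k_d)(1 − D₀(k_r−k_d)/(k_d L₀))]
= [1/(0.919−0.413)] ln[(0.919/0.413)(1 − 3.24×0.5060/(0.413×7.93))]
= (1/0.5060) ln[2.225 × 0.4994] = 1.976 × ln(1.111) = 1.976 × 0.1055 = 0.2086 d.
L(t_c) = L₀ e^(−k_d t_c) = 7.93 × 0.9175 = 7.276 mg/L, and at the critical point k_r D_c = k_d L, so D_c = (0.413/0.919) × 7.276 = 3.270 mg/L.
Minimum DO = C_s − D_c = 8.76 − 3.270 = 5.490 mg/L.
x_c = v t_c = 0.113 m/s × 0.2086 d × 86400 s/d = 2036 m ≈ 2.04 km.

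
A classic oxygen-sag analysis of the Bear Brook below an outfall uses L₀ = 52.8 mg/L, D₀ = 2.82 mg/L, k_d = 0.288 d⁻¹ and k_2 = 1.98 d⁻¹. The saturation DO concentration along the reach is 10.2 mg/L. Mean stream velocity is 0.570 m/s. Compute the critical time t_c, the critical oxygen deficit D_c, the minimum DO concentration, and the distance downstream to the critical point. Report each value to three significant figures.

t_c = [1/(k_2−k_d)] ln[(k_2/k_d)(1 − D₀(k_2−k_d)/(k_d L₀))]
= [1/(1.98−0.288)] ln[(1.98/0.288)(1 − 2.82×1.692/(0.288×52.8))]
= (1/1.692) ln[6.875 × 0.6862] = 0.5910 × ln(4.718) = 0.5910 × 1.551 = 0.9169 d.
L(t_c) = L₀ e^(−k_d t_c) = 52.8 × 0.7679 = 40.55 mg/L, and at the critical point k_2 D_c = k_d L, so D_c = (0.288/1.98) × 40.55 = 5.898 mg/L.
Minimum DO = C_s − D_c = 10.2 − 5.898 = 4.302 mg/L.
x_c = v t_c = 0.570 m/s × 0.9169 d × 86400 s/d = 45150 m ≈ 45.2 km.

t_c ≈ 0.917 d; D_c ≈ 5.90 mg/L; min DO ≈ 4.30 mg/L; x_c ≈ 45.2 km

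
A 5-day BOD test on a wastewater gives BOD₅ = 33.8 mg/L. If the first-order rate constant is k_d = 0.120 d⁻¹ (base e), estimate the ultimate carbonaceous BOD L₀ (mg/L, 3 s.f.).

BOD₅ = L₀(1 − e^(−5k_d)) ⇒ L₀ = BOD₅ / (1 − e^(−5×0.120))
= 33.8 / (1 − 0.5488) = 33.8 / 0.4512 = 74.91 mg/L.

L₀ ≈ 74.9 mg/L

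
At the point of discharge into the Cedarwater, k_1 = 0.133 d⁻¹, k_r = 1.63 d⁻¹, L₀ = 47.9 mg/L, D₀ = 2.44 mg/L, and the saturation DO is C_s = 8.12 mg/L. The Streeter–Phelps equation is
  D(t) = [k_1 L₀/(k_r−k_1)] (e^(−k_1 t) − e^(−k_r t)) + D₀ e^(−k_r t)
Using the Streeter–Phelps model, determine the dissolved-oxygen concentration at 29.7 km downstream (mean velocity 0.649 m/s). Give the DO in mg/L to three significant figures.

Travel time t = x/v = 29.7 km / (0.649 m/s) = 29700 m / 0.649 m/s = 45760 s = 0.5297 d.
k_1 L₀/(k_r−k_1) = 0.133×47.9/(1.63−0.133) = 6.371/1.497 = 4.256 mg/L.
e^(−k_1 t) = e^(−0.133×0.5297) = 0.9320; e^(−k_r t) = e^(−1.63×0.5297) = 0.4217.
D = 4.256 × (0.9320 − 0.4217) + 2.44 × 0.4217 = 2.171 + 1.029 = 3.200 mg/L.
DO = C_s − D = 8.12 − 3.200 = 4.920 mg/L.

DO ≈ 4.92 mg/L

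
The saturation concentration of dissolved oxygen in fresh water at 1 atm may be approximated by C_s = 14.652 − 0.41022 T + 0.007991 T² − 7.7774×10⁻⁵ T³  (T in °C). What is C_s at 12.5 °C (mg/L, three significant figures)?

C_s = 14.652 − 0.41022×12.5 + 0.007991×12.5² − 7.7774×10⁻⁵×12.5³ = 10.62 mg/L.

C_s ≈ 10.6 mg/L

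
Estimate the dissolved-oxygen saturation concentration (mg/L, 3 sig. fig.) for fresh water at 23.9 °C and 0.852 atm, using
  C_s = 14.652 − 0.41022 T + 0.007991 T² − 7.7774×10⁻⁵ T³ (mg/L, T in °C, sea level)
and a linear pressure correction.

C_s ≈ 7.11 mg/L

At sea level: C_s = 14.652 − 0.41022×23.9 + 0.007991×23.9² − 7.7774×10⁻⁵×23.9³ = 8.351 mg/L.
Pressure correction: C_s' = 8.351 × 0.852 = 7.115 mg/L.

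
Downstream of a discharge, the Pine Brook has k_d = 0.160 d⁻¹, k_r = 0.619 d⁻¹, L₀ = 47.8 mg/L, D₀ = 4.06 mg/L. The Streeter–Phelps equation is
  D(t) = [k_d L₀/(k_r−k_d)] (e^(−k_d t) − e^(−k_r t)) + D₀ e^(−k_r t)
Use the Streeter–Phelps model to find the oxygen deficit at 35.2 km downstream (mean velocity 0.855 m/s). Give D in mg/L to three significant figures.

Travel time t = x/v = 35.2 km / (0.855 m/s) = 35200 m / 0.855 m/s = 41170 s = 0.4765 d.
k_d L₀/(k_r−k_d) = 0.160×47.8/(0.619−0.160) = 7.648/0.4590 = 16.66 mg/L.
e^(−k_d t) = e^(−0.160×0.4765) = 0.9266; e^(−k_r t) = e^(−0.619×0.4765) = 0.7446.
D = 16.66 × (0.9266 − 0.7446) + 4.06 × 0.7446 = 3.033 + 3.023 = 6.056 mg/L.

D ≈ 6.06 mg/L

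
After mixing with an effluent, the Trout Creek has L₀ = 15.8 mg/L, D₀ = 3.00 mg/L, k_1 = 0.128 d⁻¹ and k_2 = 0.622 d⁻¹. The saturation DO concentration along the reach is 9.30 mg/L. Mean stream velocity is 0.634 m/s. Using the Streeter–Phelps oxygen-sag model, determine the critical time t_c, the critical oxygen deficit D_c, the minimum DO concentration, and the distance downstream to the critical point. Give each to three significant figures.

t_c = [1/(k_2−k_1)] ln[(k_2/k_1)(1 − D₀(k_2−k_1)/(k_1 L₀))]
= [1/(0.622−0.128)] ln[(0.622/0.128)(1 − 3.00×0.4940/(0.128×15.8))]
= (1/0.4940) ln[4.859 × 0.2672] = 2.024 × ln(1.298) = 2.024 × 0.2612 = 0.5287 d.
L(t_c) = L₀ e^(−k_1 t_c) = 15.8 × 0.9346 = 14.77 mg/L, and at the critical point k_2 D_c = k_1 L, so D_c = (0.128/0.622) × 14.77 = 3.039 mg/L.
Minimum DO = C_s − D_c = 9.30 − 3.039 = 6.261 mg/L.
x_c = v t_c = 0.634 m/s × 0.5287 d × 86400 s/d = 28960 m ≈ 29.0 km.

t_c ≈ 0.529 d; D_c ≈ 3.04 mg/L; min DO ≈ 6.26 mg/L; x_c ≈ 29.0 km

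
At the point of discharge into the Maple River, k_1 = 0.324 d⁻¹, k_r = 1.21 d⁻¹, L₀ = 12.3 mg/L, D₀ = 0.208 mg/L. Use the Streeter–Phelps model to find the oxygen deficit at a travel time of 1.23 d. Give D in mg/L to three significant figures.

k_1 L₀/(k_r−k_1) = 0.324×12.3/(1.21−0.324) = 3.985/0.8860 = 4.498 mg/L.
e^(−k_1 t) = e^(−0.324×1.230) = 0.6713; e^(−k_r t) = e^(−1.21×1.230) = 0.2258.
D = 4.498 × (0.6713 − 0.2258) + 0.208 × 0.2258 = 2.004 + 0.04696 = 2.051 mg/L.

D ≈ 2.05 mg/L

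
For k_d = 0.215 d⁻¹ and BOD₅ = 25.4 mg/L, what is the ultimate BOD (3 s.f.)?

L₀ ≈ 38.6 mg/L

BOD₅ = L₀(1 − e^(−5k_d)) ⇒ L₀ = BOD₅ / (1 − e^(−5×0.215))
= 25.4 / (1 − 0.3413) = 25.4 / 0.6587 = 38.56 mg/L.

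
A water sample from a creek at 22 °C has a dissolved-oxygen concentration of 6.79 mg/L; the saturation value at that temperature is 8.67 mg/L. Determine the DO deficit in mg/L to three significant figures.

D ≈ 1.88 mg/L

D = C_s − C = 8.67 − 6.79 = 1.88 mg/L.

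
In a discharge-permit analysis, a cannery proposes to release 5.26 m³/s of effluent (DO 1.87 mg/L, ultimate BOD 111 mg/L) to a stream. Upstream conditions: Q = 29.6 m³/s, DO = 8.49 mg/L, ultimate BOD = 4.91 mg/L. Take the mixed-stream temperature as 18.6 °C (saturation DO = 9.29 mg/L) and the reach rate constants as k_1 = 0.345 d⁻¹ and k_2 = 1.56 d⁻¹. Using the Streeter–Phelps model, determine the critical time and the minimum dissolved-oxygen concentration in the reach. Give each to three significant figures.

Mixed DO = (29.6×8.49 + 5.26×1.87)/(29.6+5.26) = 261.1/34.86 = 7.491 mg/L.
Mixed L₀ = (29.6×4.91 + 5.26×111)/(34.86) = 729.2/34.86 = 20.92 mg/L.
Initial deficit D₀ = C_s − DO₀ = 9.29 − 7.491 = 1.799 mg/L.
t_c = (1/1.215) ln[(1.56/0.345)(1 − 1.799×1.215/(0.345×20.92))] = 0.8230 × ln(3.152) = 0.9450 d.
D_c = (0.345/1.56) × 20.92 × e^(−0.345×0.9450) = 0.2212 × 20.92 × 0.7218 = 3.339 mg/L.
Minimum DO = 9.29 − 3.339 = 5.951 mg/L.

t_c ≈ 0.945 d; minimum DO ≈ 5.95 mg/L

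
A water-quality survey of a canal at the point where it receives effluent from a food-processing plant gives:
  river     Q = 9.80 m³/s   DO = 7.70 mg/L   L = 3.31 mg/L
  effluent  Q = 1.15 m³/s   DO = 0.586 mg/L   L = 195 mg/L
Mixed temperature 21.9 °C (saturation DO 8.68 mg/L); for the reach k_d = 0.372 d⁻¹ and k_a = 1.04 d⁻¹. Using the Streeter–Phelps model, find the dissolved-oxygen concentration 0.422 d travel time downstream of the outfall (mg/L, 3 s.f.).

Mixed DO = (9.80×7.70 + 1.15×0.586)/(9.80+1.15) = 76.13/10.95 = 6.953 mg/L.
Mixed L₀ = (9.80×3.31 + 1.15×195)/(10.95) = 256.7/10.95 = 23.44 mg/L.
Initial deficit D₀ = C_s − DO₀ = 8.68 − 6.953 = 1.727 mg/L.
D(0.422) = [0.372×23.44/(1.04−0.372)](e^(−0.372×0.422) − e^(−1.04×0.422)) + 1.727 e^(−1.04×0.422)
= 13.05 × (0.8547 − 0.6448) + 1.727 × 0.6448 = 3.854 mg/L.
DO = 8.68 − 3.854 = 4.826 mg/L.

DO ≈ 4.83 mg/L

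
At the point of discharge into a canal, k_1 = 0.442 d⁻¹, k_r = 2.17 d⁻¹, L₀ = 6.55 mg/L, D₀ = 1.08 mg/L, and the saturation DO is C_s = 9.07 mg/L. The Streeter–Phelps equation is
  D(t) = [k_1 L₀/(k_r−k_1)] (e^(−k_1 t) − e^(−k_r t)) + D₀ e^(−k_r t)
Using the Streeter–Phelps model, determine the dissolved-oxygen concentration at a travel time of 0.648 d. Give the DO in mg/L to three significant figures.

DO ≈ 7.96 mg/L

k_1 L₀/(k_r−k_1) = 0.442×6.55/(2.17−0.442) = 2.895/1.728 = 1.675 mg/L.
e^(−k_1 t) = e^(−0.442×0.6480) = 0.7510; e^(−k_r t) = e^(−2.17×0.6480) = 0.2451.
D = 1.675 × (0.7510 − 0.2451) + 1.08 × 0.2451 = 0.8475 + 0.2647 = 1.112 mg/L.
DO = C_s − D = 9.07 − 1.112 = 7.958 mg/L.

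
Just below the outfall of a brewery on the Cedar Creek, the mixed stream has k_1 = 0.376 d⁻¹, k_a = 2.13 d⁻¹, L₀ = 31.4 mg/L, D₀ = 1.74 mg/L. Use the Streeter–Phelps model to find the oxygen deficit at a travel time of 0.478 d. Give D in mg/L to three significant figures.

k_1 L₀/(k_a−k_1) = 0.376×31.4/(2.13−0.376) = 11.81/1.754 = 6.731 mg/L.
e^(−k_1 t) = e^(−0.376×0.4780) = 0.8355; e^(−k_a t) = e^(−2.13×0.4780) = 0.3613.
D = 6.731 × (0.8355 − 0.3613) + 1.74 × 0.3613 = 3.192 + 0.6286 = 3.821 mg/L.

D ≈ 3.82 mg/L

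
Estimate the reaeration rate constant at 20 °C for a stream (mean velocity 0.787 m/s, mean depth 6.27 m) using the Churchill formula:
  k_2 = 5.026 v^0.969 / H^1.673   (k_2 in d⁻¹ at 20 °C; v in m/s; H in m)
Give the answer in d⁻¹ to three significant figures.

k_2 ≈ 0.185 d⁻¹

k_2 = 5.026 × 0.787^0.969 / 6.27^1.673 = 5.026 × 0.7929 / 21.57 = 0.1848 d⁻¹.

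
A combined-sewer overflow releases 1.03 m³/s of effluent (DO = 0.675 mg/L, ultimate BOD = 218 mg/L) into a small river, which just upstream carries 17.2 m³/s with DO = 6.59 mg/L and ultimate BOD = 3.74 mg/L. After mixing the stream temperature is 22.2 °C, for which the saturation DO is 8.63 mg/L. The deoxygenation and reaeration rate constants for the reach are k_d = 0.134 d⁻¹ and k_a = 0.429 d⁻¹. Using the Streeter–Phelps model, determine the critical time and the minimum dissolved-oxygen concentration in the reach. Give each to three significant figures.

t_c ≈ 2.59 d; minimum DO ≈ 5.13 mg/L

Mixed DO = (17.2×6.59 + 1.03×0.675)/(17.2+1.03) = 114.0/18.23 = 6.256 mg/L.
Mixed L₀ = (17.2×3.74 + 1.03×218)/(18.23) = 288.9/18.23 = 15.85 mg/L.
Initial deficit D₀ = C_s − DO₀ = 8.63 − 6.256 = 2.374 mg/L.
t_c = (1/0.2950) ln[(0.429/0.134)(1 − 2.374×0.2950/(0.134×15.85))] = 3.390 × ln(2.145) = 2.588 d.
D_c = (0.134/0.429) × 15.85 × e^(−0.134×2.588) = 0.3124 × 15.85 × 0.7070 = 3.499 mg/L.
Minimum DO = 8.63 − 3.499 = 5.131 mg/L.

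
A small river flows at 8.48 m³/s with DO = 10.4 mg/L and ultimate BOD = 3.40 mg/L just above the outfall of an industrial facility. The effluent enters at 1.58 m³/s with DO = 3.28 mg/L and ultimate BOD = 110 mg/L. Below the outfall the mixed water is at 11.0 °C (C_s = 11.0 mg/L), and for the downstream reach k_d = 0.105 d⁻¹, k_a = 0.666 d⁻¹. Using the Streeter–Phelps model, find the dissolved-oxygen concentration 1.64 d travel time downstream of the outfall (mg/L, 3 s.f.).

Mixed DO = (8.48×10.4 + 1.58×3.28)/(8.48+1.58) = 93.37/10.06 = 9.282 mg/L.
Mixed L₀ = (8.48×3.40 + 1.58×110)/(10.06) = 202.6/10.06 = 20.14 mg/L.
Initial deficit D₀ = C_s − DO₀ = 11.0 − 9.282 = 1.718 mg/L.
D(1.64) = [0.105×20.14/(0.666−0.105)](e^(−0.105×1.64) − e^(−0.666×1.64)) + 1.718 e^(−0.666×1.64)
= 3.770 × (0.8418 − 0.3355) + 1.718 × 0.3355 = 2.485 mg/L.
DO = 11.0 − 2.485 = 8.515 mg/L.

DO ≈ 8.51 mg/L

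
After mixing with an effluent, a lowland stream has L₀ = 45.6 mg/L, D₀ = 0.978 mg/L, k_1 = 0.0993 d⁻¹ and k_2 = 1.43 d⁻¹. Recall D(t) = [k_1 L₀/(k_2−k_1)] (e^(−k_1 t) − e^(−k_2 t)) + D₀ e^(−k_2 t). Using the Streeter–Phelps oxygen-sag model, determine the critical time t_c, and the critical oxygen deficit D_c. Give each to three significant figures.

t_c ≈ 1.75 d; D_c ≈ 2.66 mg/L

With k_2/k_1 = 14.40 and 1 − D₀(k_2−k_1)/(k_1 L₀) = 0.7126,
t_c = ln(14.40 × 0.7126) / (1.43 − 0.0993) = ln(10.26) / 1.331 = 2.328/1.331 = 1.750 d.
L(t_c) = L₀ e^(−k_1 t_c) = 45.6 × 0.8405 = 38.33 mg/L, and at the critical point k_2 D_c = k_1 L, so D_c = (0.0993/1.43) × 38.33 = 2.661 mg/L.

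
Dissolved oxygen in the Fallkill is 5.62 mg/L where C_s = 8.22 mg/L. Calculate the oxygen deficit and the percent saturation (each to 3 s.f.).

D ≈ 2.60 mg/L; 68.4 % saturation

D = C_s − C = 8.22 − 5.62 = 2.60 mg/L.
% saturation = 5.62/8.22 × 100 = 68.4 %.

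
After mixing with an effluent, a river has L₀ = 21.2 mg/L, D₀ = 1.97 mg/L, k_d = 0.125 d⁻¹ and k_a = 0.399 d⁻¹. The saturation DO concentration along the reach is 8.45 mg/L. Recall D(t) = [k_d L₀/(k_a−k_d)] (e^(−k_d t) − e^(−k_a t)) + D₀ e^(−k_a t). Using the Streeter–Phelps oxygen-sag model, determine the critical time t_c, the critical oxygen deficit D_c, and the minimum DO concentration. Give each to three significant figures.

At the critical point dD/dt = 0, so k_d L₀ e^(−k_d t) = k_a D. Substituting D(t) from the Streeter–Phelps equation and solving for t gives
t_c = ln[(k_a/k_d)(1 − D₀(k_a−k_d)/(k_d L₀))] / (k_a−k_d).
Here k_a−k_d = 0.2740 d⁻¹ and 1 − D₀(k_a−k_d)/(k_d L₀) = 1 − 1.97×0.2740/(0.125×21.2) = 0.7963, so
t_c = ln(3.192 × 0.7963) / 0.2740 = 0.9329 / 0.2740 = 3.405 d.
D_c = (k_d/k_a) L₀ e^(−k_d t_c) = (0.125/0.399) × 21.2 × e^(−0.125×3.405) = 0.3133 × 21.2 × 0.6534 = 4.340 mg/L.
Minimum DO = C_s − D_c = 8.45 − 4.340 = 4.110 mg/L.

t_c ≈ 3.40 d; D_c ≈ 4.34 mg/L; min DO ≈ 4.11 mg/L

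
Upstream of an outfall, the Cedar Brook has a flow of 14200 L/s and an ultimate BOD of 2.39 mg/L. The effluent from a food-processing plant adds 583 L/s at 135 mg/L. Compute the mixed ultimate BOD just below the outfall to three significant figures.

Flow-weighted mixing: C = (Q_r C_r + Q_w C_w)/(Q_r + Q_w)
= (14200×2.39 + 583×135)/(14200 + 583) = 112600/14780 = 7.620 mg/L.

7.62 mg/L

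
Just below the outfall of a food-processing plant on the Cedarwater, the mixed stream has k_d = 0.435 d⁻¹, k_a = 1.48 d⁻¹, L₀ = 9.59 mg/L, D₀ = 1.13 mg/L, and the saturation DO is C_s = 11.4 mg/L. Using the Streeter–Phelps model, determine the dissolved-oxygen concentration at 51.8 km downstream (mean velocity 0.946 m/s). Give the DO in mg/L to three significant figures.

DO ≈ 9.49 mg/L

Travel time t = x/v = 51.8 km / (0.946 m/s) = 51800 m / 0.946 m/s = 54760 s = 0.6338 d.
k_d L₀/(k_a−k_d) = 0.435×9.59/(1.48−0.435) = 4.172/1.045 = 3.992 mg/L.
e^(−k_d t) = e^(−0.435×0.6338) = 0.7591; e^(−k_a t) = e^(−1.48×0.6338) = 0.3914.
D = 3.992 × (0.7591 − 0.3914) + 1.13 × 0.3914 = 1.468 + 0.4423 = 1.910 mg/L.
DO = C_s − D = 11.4 − 1.910 = 9.490 mg/L.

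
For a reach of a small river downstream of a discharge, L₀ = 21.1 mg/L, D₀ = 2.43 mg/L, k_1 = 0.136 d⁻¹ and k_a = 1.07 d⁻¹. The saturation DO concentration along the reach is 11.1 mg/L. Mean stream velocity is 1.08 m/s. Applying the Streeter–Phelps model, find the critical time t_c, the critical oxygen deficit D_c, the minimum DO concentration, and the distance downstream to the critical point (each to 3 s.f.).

t_c = [1/(k_a−k_1)] ln[(k_a/k_1)(1 − D₀(k_a−k_1)/(k_1 L₀))]
= [1/(1.07−0.136)] ln[(1.07/0.136)(1 − 2.43×0.9340/(0.136×21.1))]
= (1/0.9340) ln[7.868 × 0.2091] = 1.071 × ln(1.645) = 1.071 × 0.4977 = 0.5329 d.
L(t_c) = L₀ e^(−k_1 t_c) = 21.1 × 0.9301 = 19.62 mg/L, and at the critical point k_a D_c = k_1 L, so D_c = (0.136/1.07) × 19.62 = 2.494 mg/L.
Minimum DO = C_s − D_c = 11.1 − 2.494 = 8.606 mg/L.
x_c = v t_c = 1.08 m/s × 0.5329 d × 86400 s/d = 49730 m ≈ 49.7 km.

t_c ≈ 0.533 d; D_c ≈ 2.49 mg/L; min DO ≈ 8.61 mg/L; x_c ≈ 49.7 km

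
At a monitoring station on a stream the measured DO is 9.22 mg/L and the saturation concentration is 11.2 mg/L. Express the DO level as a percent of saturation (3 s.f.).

82.3 % saturation

% saturation = C/C_s × 100 = 9.22/11.2 × 100 = 82.3 %.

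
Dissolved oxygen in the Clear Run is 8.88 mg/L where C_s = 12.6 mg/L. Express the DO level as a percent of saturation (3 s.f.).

70.5 % saturation

% saturation = C/C_s × 100 = 8.88/12.6 × 100 = 70.5 %.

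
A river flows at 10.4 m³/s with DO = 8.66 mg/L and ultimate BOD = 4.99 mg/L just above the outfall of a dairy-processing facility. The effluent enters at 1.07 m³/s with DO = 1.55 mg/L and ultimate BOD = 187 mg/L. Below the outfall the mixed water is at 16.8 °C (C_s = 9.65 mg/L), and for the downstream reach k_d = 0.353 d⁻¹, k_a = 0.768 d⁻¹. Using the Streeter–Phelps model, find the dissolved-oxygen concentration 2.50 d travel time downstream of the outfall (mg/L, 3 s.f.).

DO ≈ 4.42 mg/L

Mixed DO = (10.4×8.66 + 1.07×1.55)/(10.4+1.07) = 91.72/11.47 = 7.997 mg/L.
Mixed L₀ = (10.4×4.99 + 1.07×187)/(11.47) = 252.0/11.47 = 21.97 mg/L.
Initial deficit D₀ = C_s − DO₀ = 9.65 − 7.997 = 1.653 mg/L.
D(2.50) = [0.353×21.97/(0.768−0.353)](e^(−0.353×2.50) − e^(−0.768×2.50)) + 1.653 e^(−0.768×2.50)
= 18.69 × (0.4137 − 0.1466) + 1.653 × 0.1466 = 5.234 mg/L.
DO = 9.65 − 5.234 = 4.416 mg/L.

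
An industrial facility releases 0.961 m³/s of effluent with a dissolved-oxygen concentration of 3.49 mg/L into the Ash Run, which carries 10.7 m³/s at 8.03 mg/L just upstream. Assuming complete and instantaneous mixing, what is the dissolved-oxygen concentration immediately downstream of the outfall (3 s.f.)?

Flow-weighted mixing: C = (Q_r C_r + Q_w C_w)/(Q_r + Q_w)
= (10.7×8.03 + 0.961×3.49)/(10.7 + 0.961) = 89.27/11.66 = 7.656 mg/L.

7.66 mg/L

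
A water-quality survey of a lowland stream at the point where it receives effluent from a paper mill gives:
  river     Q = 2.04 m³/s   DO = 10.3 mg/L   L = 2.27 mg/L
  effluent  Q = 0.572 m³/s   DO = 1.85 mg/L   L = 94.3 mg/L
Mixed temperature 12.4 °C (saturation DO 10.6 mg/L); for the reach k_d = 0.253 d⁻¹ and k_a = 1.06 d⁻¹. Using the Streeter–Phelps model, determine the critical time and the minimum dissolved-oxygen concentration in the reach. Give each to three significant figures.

Mixed DO = (2.04×10.3 + 0.572×1.85)/(2.04+0.572) = 22.07/2.612 = 8.450 mg/L.
Mixed L₀ = (2.04×2.27 + 0.572×94.3)/(2.612) = 58.57/2.612 = 22.42 mg/L.
Initial deficit D₀ = C_s − DO₀ = 10.6 − 8.450 = 2.150 mg/L.
t_c = (1/0.8070) ln[(1.06/0.253)(1 − 2.150×0.8070/(0.253×22.42))] = 1.239 × ln(2.908) = 1.323 d.
D_c = (0.253/1.06) × 22.42 × e^(−0.253×1.323) = 0.2387 × 22.42 × 0.7156 = 3.830 mg/L.
Minimum DO = 10.6 − 3.830 = 6.770 mg/L.

t_c ≈ 1.32 d; minimum DO ≈ 6.77 mg/L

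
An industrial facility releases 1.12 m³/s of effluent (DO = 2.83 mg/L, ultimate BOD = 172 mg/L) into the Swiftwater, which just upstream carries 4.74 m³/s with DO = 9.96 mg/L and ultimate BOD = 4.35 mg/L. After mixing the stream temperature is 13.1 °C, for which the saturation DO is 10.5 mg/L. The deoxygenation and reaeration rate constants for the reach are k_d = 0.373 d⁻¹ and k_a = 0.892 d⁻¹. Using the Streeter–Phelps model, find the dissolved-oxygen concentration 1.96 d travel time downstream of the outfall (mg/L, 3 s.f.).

Mixed DO = (4.74×9.96 + 1.12×2.83)/(4.74+1.12) = 50.38/5.860 = 8.597 mg/L.
Mixed L₀ = (4.74×4.35 + 1.12×172)/(5.860) = 213.3/5.860 = 36.39 mg/L.
Initial deficit D₀ = C_s − DO₀ = 10.5 − 8.597 = 1.903 mg/L.
D(1.96) = [0.373×36.39/(0.892−0.373)](e^(−0.373×1.96) − e^(−0.892×1.96)) + 1.903 e^(−0.892×1.96)
= 26.15 × (0.4814 − 0.1741) + 1.903 × 0.1741 = 8.369 mg/L.
DO = 10.5 − 8.369 = 2.131 mg/L.

DO ≈ 2.13 mg/L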